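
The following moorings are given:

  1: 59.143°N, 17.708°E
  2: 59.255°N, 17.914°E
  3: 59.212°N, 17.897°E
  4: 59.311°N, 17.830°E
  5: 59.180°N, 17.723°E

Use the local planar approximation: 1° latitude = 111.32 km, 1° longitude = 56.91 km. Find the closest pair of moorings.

1 and 5

Pairwise distances:
1–5: 4.206 km
2–3: 4.884 km
2–4: 7.856 km
3–5: 10.524 km
3–4: 11.662 km
1–3: 13.217 km
2–5: 13.706 km
4–5: 15.803 km
1–2: 17.114 km
1–4: 19.949 km
Closest pair: 1–5 at 4.206 km.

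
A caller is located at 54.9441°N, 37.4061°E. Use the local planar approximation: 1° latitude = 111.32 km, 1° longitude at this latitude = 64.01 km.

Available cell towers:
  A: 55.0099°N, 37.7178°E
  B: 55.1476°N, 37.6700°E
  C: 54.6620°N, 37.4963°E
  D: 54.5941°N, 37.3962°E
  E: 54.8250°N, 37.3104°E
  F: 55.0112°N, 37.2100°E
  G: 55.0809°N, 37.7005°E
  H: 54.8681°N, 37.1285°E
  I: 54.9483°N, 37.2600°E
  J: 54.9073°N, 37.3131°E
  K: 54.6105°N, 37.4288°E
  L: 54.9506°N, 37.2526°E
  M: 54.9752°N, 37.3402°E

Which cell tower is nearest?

M

Distances from 54.9441°N, 37.4061°E:
A: √((0.0658·111.32)² + (0.3117·64.01)²) = √(53.653515 + 398.078992) = 21.2540 km
B: √((0.2035·111.32)² + (0.2639·64.01)²) = √(513.186499 + 285.347738) = 28.2583 km
C: √((-0.2821·111.32)² + (0.0902·64.01)²) = √(986.171773 + 33.335635) = 31.9297 km
D: √((-0.3500·111.32)² + (-0.0099·64.01)²) = √(1518.037444 + 0.401574) = 38.9672 km
E: √((-0.1191·111.32)² + (-0.0957·64.01)²) = √(175.780185 + 37.524899) = 14.6050 km
F: √((0.0671·111.32)² + (-0.1961·64.01)²) = √(55.794506 + 157.561767) = 14.6067 km
G: √((0.1368·111.32)² + (0.2944·64.01)²) = √(231.909527 + 355.116839) = 24.2286 km
H: √((-0.0760·111.32)² + (-0.2776·64.01)²) = √(71.577015 + 315.743616) = 19.6805 km
I: √((0.0042·111.32)² + (-0.1461·64.01)²) = √(0.218597 + 87.457304) = 9.3635 km
J: √((-0.0368·111.32)² + (-0.0930·64.01)²) = √(16.781935 + 35.437376) = 7.2263 km
K: √((-0.3336·111.32)² + (0.0227·64.01)²) = √(1379.108640 + 2.111287) = 37.1648 km
L: √((0.0065·111.32)² + (-0.1535·64.01)²) = √(0.523568 + 96.541138) = 9.8521 km
M: √((0.0311·111.32)² + (-0.0659·64.01)²) = √(11.985804 + 17.793709) = 5.4571 km
Minimum: M at 5.4571 km.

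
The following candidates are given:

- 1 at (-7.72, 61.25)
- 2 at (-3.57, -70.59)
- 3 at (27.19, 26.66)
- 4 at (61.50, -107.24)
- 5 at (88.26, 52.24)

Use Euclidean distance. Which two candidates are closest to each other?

Pairwise distances:
1–2: 131.91
1–3: 49.14
1–4: 182.15
1–5: 96.40
2–3: 102.00
2–4: 74.68
2–5: 153.36
3–4: 138.23
3–5: 66.21
4–5: 161.71
Closest pair: 1–3 at 49.14.

1 and 3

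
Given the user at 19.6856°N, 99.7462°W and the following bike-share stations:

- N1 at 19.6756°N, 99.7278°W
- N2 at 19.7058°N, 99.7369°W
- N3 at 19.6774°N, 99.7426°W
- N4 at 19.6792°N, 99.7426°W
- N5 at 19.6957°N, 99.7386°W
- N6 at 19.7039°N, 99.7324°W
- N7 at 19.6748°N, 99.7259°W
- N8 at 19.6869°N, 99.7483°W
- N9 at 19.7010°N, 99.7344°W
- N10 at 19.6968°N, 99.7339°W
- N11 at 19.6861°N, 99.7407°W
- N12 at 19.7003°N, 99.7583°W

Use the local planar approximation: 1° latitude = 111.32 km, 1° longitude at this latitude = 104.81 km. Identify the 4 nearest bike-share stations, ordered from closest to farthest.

Distances from 19.6856°N, 99.7462°W:
N1: √((-0.0100·111.32)² + (0.0184·104.81)²) = √(1.239214 + 3.719128) = 2.2267 km
N2: √((0.0202·111.32)² + (0.0093·104.81)²) = √(5.056490 + 0.950104) = 2.4508 km
N3: √((-0.0082·111.32)² + (0.0036·104.81)²) = √(0.833248 + 0.142367) = 0.9877 km
N4: √((-0.0064·111.32)² + (0.0036·104.81)²) = √(0.507582 + 0.142367) = 0.8062 km
N5: √((0.0101·111.32)² + (0.0076·104.81)²) = √(1.264122 + 0.634501) = 1.3779 km
N6: √((0.0183·111.32)² + (0.0138·104.81)²) = √(4.150005 + 2.092009) = 2.4984 km
N7: √((-0.0108·111.32)² + (0.0203·104.81)²) = √(1.445419 + 4.526865) = 2.4438 km
N8: √((0.0013·111.32)² + (-0.0021·104.81)²) = √(0.020943 + 0.048444) = 0.2634 km
N9: √((0.0154·111.32)² + (0.0118·104.81)²) = √(2.938920 + 1.529570) = 2.1139 km
N10: √((0.0112·111.32)² + (0.0123·104.81)²) = √(1.554470 + 1.661941) = 1.7934 km
N11: √((0.0005·111.32)² + (0.0055·104.81)²) = √(0.003098 + 0.332300) = 0.5791 km
N12: √((0.0147·111.32)² + (-0.0121·104.81)²) = √(2.677818 + 1.608334) = 2.0703 km
Sorted: N8 (0.2634 km) < N11 (0.5791 km) < N4 (0.8062 km) < N3 (0.9877 km) < N5 (1.3779 km) < N10 (1.7934 km) < …

N8, N11, N4, N3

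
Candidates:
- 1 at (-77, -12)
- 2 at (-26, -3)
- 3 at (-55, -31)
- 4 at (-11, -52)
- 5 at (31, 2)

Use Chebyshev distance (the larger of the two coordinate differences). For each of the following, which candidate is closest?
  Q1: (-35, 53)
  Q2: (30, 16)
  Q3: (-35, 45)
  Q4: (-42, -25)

Q1 at (-35, 53):
  1: max(|-42|, |-65|) = 65
  2: max(|9|, |-56|) = 56
  3: max(|-20|, |-84|) = 84
  4: max(|24|, |-105|) = 105
  5: max(|66|, |-51|) = 66
  → nearest: 2 (56)
Q2 at (30, 16):
  1: max(|-107|, |-28|) = 107
  2: max(|-56|, |-19|) = 56
  3: max(|-85|, |-47|) = 85
  4: max(|-41|, |-68|) = 68
  5: max(|1|, |-14|) = 14
  → nearest: 5 (14)
Q3 at (-35, 45):
  1: max(|-42|, |-57|) = 57
  2: max(|9|, |-48|) = 48
  3: max(|-20|, |-76|) = 76
  4: max(|24|, |-97|) = 97
  5: max(|66|, |-43|) = 66
  → nearest: 2 (48)
Q4 at (-42, -25):
  1: max(|-35|, |13|) = 35
  2: max(|16|, |22|) = 22
  3: max(|-13|, |-6|) = 13
  4: max(|31|, |-27|) = 31
  5: max(|73|, |27|) = 73
  → nearest: 3 (13)

Q1→2; Q2→5; Q3→2; Q4→3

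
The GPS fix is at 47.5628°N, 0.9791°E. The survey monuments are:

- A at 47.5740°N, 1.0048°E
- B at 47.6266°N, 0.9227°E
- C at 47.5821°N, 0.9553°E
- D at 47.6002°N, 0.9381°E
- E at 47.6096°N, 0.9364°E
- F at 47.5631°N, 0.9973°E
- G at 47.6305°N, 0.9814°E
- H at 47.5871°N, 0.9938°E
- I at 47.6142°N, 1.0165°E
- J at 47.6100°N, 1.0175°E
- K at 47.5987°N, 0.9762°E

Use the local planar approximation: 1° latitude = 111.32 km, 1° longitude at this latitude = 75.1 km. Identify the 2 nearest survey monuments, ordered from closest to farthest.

Distances from 47.5628°N, 0.9791°E:
A: 2.2977 km
B: 8.2693 km
C: 2.7948 km
D: 5.1783 km
E: 6.1176 km
F: 1.3672 km
G: 7.5383 km
H: 2.9217 km
I: 6.3741 km
J: 5.9937 km
K: 4.0023 km
Sorted: F (1.3672 km) < A (2.2977 km) < C (2.7948 km) < H (2.9217 km) < …

F, A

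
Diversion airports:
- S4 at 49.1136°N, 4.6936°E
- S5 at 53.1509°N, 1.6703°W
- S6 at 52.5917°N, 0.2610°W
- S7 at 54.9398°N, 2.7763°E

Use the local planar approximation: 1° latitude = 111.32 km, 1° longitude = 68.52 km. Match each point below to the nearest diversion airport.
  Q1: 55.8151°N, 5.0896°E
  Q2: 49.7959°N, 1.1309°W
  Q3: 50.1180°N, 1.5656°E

Q1 at 55.8151°N, 5.0896°E:
  S4: 746.5043 km
  S5: 550.0022 km
  S6: 513.0016 km
  S7: 186.0613 km
  → nearest: S7 (186.0613 km)
Q2 at 49.7959°N, 1.1309°W:
  S4: 406.2580 km
  S5: 375.3029 km
  S6: 316.8848 km
  S7: 632.1133 km
  → nearest: S6 (316.8848 km)
Q3 at 50.1180°N, 1.5656°E:
  S4: 241.7416 km
  S5: 403.9188 km
  S6: 302.4807 km
  S7: 543.1355 km
  → nearest: S4 (241.7416 km)

Q1→S7; Q2→S6; Q3→S4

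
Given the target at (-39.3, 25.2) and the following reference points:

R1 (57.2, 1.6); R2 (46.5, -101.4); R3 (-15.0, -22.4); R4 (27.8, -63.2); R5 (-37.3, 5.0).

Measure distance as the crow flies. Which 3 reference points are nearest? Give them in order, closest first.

Distances from (-39.3, 25.2):
R1: 99.3
R2: 152.9
R3: 53.4
R4: 111.0
R5: 20.3
Sorted: R5 (20.3) < R3 (53.4) < R1 (99.3) < R4 (111.0) < R2 (152.9)

R5, R3, R1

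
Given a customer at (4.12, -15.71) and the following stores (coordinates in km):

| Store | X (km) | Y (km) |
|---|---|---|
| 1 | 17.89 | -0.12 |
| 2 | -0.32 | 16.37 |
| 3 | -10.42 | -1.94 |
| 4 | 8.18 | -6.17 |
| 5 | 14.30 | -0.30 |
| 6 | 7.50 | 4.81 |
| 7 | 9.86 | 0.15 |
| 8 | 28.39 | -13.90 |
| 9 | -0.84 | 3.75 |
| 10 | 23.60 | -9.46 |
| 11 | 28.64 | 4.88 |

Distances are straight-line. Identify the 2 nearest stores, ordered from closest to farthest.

4, 7

Distances from (4.12, -15.71):
1: √((13.77)² + (15.59)²) = √(189.61290 + 243.04810) = 20.801 km
2: √((-4.44)² + (32.08)²) = √(19.71360 + 1029.12640) = 32.386 km
3: √((-14.54)² + (13.77)²) = √(211.41160 + 189.61290) = 20.026 km
4: √((4.06)² + (9.54)²) = √(16.48360 + 91.01160) = 10.368 km
5: √((10.18)² + (15.41)²) = √(103.63240 + 237.46810) = 18.469 km
6: √((3.38)² + (20.52)²) = √(11.42440 + 421.07040) = 20.797 km
7: √((5.74)² + (15.86)²) = √(32.94760 + 251.53960) = 16.867 km
8: √((24.27)² + (1.81)²) = √(589.03290 + 3.27610) = 24.337 km
9: √((-4.96)² + (19.46)²) = √(24.60160 + 378.69160) = 20.082 km
10: √((19.48)² + (6.25)²) = √(379.47040 + 39.06250) = 20.458 km
11: √((24.52)² + (20.59)²) = √(601.23040 + 423.94810) = 32.018 km
Sorted: 4 (10.368 km) < 7 (16.867 km) < 5 (18.469 km) < 3 (20.026 km) < …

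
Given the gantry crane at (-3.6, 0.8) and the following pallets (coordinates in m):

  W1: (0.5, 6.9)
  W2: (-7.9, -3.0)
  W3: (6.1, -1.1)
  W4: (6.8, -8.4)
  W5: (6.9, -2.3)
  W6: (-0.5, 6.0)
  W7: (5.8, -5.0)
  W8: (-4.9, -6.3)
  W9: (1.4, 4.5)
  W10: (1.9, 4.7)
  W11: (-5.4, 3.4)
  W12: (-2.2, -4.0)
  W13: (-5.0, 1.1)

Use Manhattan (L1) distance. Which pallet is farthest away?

Distances from (-3.6, 0.8):
W1: |4.1| + |6.1| = 4.1 + 6.1 = 10.2 m
W2: |-4.3| + |-3.8| = 4.3 + 3.8 = 8.1 m
W3: |9.7| + |-1.9| = 9.7 + 1.9 = 11.6 m
W4: |10.4| + |-9.2| = 10.4 + 9.2 = 19.6 m
W5: |10.5| + |-3.1| = 10.5 + 3.1 = 13.6 m
W6: |3.1| + |5.2| = 3.1 + 5.2 = 8.3 m
W7: |9.4| + |-5.8| = 9.4 + 5.8 = 15.2 m
W8: |-1.3| + |-7.1| = 1.3 + 7.1 = 8.4 m
W9: |5.0| + |3.7| = 5.0 + 3.7 = 8.7 m
W10: |5.5| + |3.9| = 5.5 + 3.9 = 9.4 m
W11: |-1.8| + |2.6| = 1.8 + 2.6 = 4.4 m
W12: |1.4| + |-4.8| = 1.4 + 4.8 = 6.2 m
W13: |-1.4| + |0.3| = 1.4 + 0.3 = 1.7 m
Maximum: W4 at 19.6 m.

W4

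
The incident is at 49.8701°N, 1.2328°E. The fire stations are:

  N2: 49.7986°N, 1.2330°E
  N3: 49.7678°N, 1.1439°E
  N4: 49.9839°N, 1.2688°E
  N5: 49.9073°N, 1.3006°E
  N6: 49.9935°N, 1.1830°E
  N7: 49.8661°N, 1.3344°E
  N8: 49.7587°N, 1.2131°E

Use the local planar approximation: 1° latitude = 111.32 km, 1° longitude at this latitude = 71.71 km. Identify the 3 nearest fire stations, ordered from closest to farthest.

Distances from 49.8701°N, 1.2328°E:
N2: √((-0.0715·111.32)² + (0.0002·71.71)²) = √(63.351730 + 0.000206) = 7.9594 km
N3: √((-0.1023·111.32)² + (-0.0889·71.71)²) = √(129.687364 + 40.640867) = 13.0510 km
N4: √((0.1138·111.32)² + (0.0360·71.71)²) = √(160.483697 + 6.664452) = 12.9286 km
N5: √((0.0372·111.32)² + (0.0678·71.71)²) = √(17.148742 + 23.638441) = 6.3865 km
N6: √((0.1234·111.32)² + (-0.0498·71.71)²) = √(188.702092 + 12.753169) = 14.1935 km
N7: √((-0.0040·111.32)² + (0.1016·71.71)²) = √(0.198274 + 53.081949) = 7.2993 km
N8: √((-0.1114·111.32)² + (-0.0197·71.71)²) = √(153.785991 + 1.995685) = 12.4813 km
Sorted: N5 (6.3865 km) < N7 (7.2993 km) < N2 (7.9594 km) < N8 (12.4813 km) < N4 (12.9286 km) < …

N5, N7, N2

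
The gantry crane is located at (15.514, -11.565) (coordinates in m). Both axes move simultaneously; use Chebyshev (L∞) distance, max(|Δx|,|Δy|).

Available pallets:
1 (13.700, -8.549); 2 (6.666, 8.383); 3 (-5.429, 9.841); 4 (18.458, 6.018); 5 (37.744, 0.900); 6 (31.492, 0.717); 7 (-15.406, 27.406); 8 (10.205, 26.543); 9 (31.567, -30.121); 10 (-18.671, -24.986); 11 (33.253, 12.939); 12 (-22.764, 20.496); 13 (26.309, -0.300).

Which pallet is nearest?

1

Distances from (15.514, -11.565):
1: max(|-1.814|, |3.016|) = 3.016 m
2: max(|-8.848|, |19.948|) = 19.948 m
3: max(|-20.943|, |21.406|) = 21.406 m
4: max(|2.944|, |17.583|) = 17.583 m
5: max(|22.230|, |12.465|) = 22.230 m
6: max(|15.978|, |12.282|) = 15.978 m
7: max(|-30.920|, |38.971|) = 38.971 m
8: max(|-5.309|, |38.108|) = 38.108 m
9: max(|16.053|, |-18.556|) = 18.556 m
10: max(|-34.185|, |-13.421|) = 34.185 m
11: max(|17.739|, |24.504|) = 24.504 m
12: max(|-38.278|, |32.061|) = 38.278 m
13: max(|10.795|, |11.265|) = 11.265 m
Minimum: 1 at 3.016 m.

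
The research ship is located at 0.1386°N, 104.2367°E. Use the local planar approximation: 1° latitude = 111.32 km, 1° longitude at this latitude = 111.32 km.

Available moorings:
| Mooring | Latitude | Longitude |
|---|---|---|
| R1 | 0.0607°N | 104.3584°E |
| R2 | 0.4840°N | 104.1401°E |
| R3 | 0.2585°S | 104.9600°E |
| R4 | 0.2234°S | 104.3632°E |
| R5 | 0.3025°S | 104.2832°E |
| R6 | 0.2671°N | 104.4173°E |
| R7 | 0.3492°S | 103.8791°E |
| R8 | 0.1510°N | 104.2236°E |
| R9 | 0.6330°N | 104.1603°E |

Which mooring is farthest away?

R3

Distances from 0.1386°N, 104.2367°E:
R1: √((-0.0779·111.32)² + (0.1217·111.32)²) = √(75.200601 + 183.538658) = 16.0854 km
R2: √((0.3454·111.32)² + (-0.0966·111.32)²) = √(1478.396963 + 115.638020) = 39.9254 km
R3: √((-0.3971·111.32)² + (0.7233·111.32)²) = √(1954.097232 + 6483.109031) = 91.8543 km
R4: √((-0.3620·111.32)² + (0.1265·111.32)²) = √(1623.915909 + 198.302161) = 42.6874 km
R5: √((-0.4411·111.32)² + (0.0465·111.32)²) = √(2411.129357 + 26.794910) = 49.3753 km
R6: √((0.1285·111.32)² + (0.1806·111.32)²) = √(204.622153 + 404.186578) = 24.6740 km
R7: √((-0.4878·111.32)² + (-0.3576·111.32)²) = √(2948.695909 + 1584.679412) = 67.3303 km
R8: √((0.0124·111.32)² + (-0.0131·111.32)²) = √(1.905416 + 2.126616) = 2.0080 km
R9: √((0.4944·111.32)² + (-0.0764·111.32)²) = √(3029.028220 + 72.332440) = 55.6899 km
Maximum: R3 at 91.8543 km.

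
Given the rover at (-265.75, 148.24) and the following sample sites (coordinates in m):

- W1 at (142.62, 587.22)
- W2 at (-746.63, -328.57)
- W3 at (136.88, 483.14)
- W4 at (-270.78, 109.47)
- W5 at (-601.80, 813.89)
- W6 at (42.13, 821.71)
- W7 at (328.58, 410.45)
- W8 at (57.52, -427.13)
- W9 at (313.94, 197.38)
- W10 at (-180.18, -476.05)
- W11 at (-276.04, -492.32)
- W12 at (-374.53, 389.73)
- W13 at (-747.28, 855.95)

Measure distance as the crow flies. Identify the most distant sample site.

W13

Distances from (-265.75, 148.24):
W1: √((408.37)² + (438.98)²) = √(166766.0569 + 192703.4404) = 599.56 m
W2: √((-480.88)² + (-476.81)²) = √(231245.5744 + 227347.7761) = 677.20 m
W3: √((402.63)² + (334.90)²) = √(162110.9169 + 112158.0100) = 523.71 m
W4: √((-5.03)² + (-38.77)²) = √(25.3009 + 1503.1129) = 39.09 m
W5: √((-336.05)² + (665.65)²) = √(112929.6025 + 443089.9225) = 745.67 m
W6: √((307.88)² + (673.47)²) = √(94790.0944 + 453561.8409) = 740.51 m
W7: √((594.33)² + (262.21)²) = √(353228.1489 + 68754.0841) = 649.60 m
W8: √((323.27)² + (-575.37)²) = √(104503.4929 + 331050.6369) = 659.97 m
W9: √((579.69)² + (49.14)²) = √(336040.4961 + 2414.7396) = 581.77 m
W10: √((85.57)² + (-624.29)²) = √(7322.2249 + 389738.0041) = 630.13 m
W11: √((-10.29)² + (-640.56)²) = √(105.8841 + 410317.1136) = 640.64 m
W12: √((-108.78)² + (241.49)²) = √(11833.0884 + 58317.4201) = 264.86 m
W13: √((-481.53)² + (707.71)²) = √(231871.1409 + 500853.4441) = 855.99 m
Maximum: W13 at 855.99 m.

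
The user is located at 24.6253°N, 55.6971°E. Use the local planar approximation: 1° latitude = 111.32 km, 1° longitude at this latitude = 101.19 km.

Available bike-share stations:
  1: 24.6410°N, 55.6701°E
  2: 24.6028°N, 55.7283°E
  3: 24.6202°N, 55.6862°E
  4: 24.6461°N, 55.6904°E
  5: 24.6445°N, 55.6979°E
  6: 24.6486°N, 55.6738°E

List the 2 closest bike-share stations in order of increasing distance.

3, 5

Distances from 24.6253°N, 55.6971°E:
1: √((0.0157·111.32)² + (-0.0270·101.19)²) = √(3.054539 + 7.464534) = 3.2433 km
2: √((-0.0225·111.32)² + (0.0312·101.19)²) = √(6.273522 + 9.967457) = 4.0300 km
3: √((-0.0051·111.32)² + (-0.0109·101.19)²) = √(0.322320 + 1.216545) = 1.2405 km
4: √((0.0208·111.32)² + (-0.0067·101.19)²) = √(5.361336 + 0.459647) = 2.4127 km
5: √((0.0192·111.32)² + (0.0008·101.19)²) = √(4.568239 + 0.006553) = 2.1389 km
6: √((0.0233·111.32)² + (-0.0233·101.19)²) = √(6.727570 + 5.558877) = 3.5052 km
Sorted: 3 (1.2405 km) < 5 (2.1389 km) < 4 (2.4127 km) < 1 (3.2433 km) < …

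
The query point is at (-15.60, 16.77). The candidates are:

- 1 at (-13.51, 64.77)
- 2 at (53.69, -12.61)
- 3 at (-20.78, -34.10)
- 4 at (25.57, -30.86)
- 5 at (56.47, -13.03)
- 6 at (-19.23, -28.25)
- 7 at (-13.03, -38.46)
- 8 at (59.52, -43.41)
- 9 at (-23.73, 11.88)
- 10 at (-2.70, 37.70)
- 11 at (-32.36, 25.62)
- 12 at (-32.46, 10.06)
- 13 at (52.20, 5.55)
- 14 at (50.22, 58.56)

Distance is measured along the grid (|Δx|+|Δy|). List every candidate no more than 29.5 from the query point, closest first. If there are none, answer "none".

9, 12, 11

Distances from (-15.60, 16.77):
1: 50.09
2: 98.67
3: 56.05
4: 88.80
5: 101.87
6: 48.65
7: 57.80
8: 135.30
9: 13.02
10: 33.83
11: 25.61
12: 23.57
13: 79.02
14: 107.61
Threshold 29.5: 9 (13.02), 12 (23.57), 11 (25.61) are within range.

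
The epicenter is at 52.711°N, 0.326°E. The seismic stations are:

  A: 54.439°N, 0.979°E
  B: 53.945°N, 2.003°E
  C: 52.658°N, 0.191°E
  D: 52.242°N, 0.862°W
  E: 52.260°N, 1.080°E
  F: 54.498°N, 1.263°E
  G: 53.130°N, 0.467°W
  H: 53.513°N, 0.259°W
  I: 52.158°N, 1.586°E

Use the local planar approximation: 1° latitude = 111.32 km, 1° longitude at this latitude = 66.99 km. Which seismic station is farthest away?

F

Distances from 52.711°N, 0.326°E:
A: √((1.728·111.32)² + (0.653·66.99)²) = √(37002.73893 + 1913.57866) = 197.272 km
B: √((1.234·111.32)² + (1.677·66.99)²) = √(18870.20919 + 12620.77664) = 177.457 km
C: √((-0.053·111.32)² + (-0.135·66.99)²) = √(34.80953 + 81.78761) = 10.798 km
D: √((-0.469·111.32)² + (-1.188·66.99)²) = √(2725.78803 + 6333.63216) = 95.181 km
E: √((-0.451·111.32)² + (0.754·66.99)²) = √(2520.57416 + 2551.30657) = 71.217 km
F: √((1.787·111.32)² + (0.937·66.99)²) = √(39572.68338 + 3940.02645) = 208.597 km
G: √((0.419·111.32)² + (-0.793·66.99)²) = √(2175.57691 + 2822.06057) = 70.694 km
H: √((0.802·111.32)² + (-0.585·66.99)²) = √(7970.67556 + 1535.78948) = 97.501 km
I: √((-0.553·111.32)² + (1.260·66.99)²) = √(3789.62868 + 7124.60917) = 104.471 km
Maximum: F at 208.597 km.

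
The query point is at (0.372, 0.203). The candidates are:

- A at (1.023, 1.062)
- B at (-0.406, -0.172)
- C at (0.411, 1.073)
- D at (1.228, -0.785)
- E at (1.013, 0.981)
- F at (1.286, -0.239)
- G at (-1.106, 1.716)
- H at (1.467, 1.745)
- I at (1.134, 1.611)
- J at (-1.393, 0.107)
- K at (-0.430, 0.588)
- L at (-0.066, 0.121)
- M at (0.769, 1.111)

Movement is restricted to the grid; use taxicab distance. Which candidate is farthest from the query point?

G

Distances from (0.372, 0.203):
A: |0.651| + |0.859| = 0.651 + 0.859 = 1.510
B: |-0.778| + |-0.375| = 0.778 + 0.375 = 1.153
C: |0.039| + |0.870| = 0.039 + 0.870 = 0.909
D: |0.856| + |-0.988| = 0.856 + 0.988 = 1.844
E: |0.641| + |0.778| = 0.641 + 0.778 = 1.419
F: |0.914| + |-0.442| = 0.914 + 0.442 = 1.356
G: |-1.478| + |1.513| = 1.478 + 1.513 = 2.991
H: |1.095| + |1.542| = 1.095 + 1.542 = 2.637
I: |0.762| + |1.408| = 0.762 + 1.408 = 2.170
J: |-1.765| + |-0.096| = 1.765 + 0.096 = 1.861
K: |-0.802| + |0.385| = 0.802 + 0.385 = 1.187
L: |-0.438| + |-0.082| = 0.438 + 0.082 = 0.520
M: |0.397| + |0.908| = 0.397 + 0.908 = 1.305
Maximum: G at 2.991.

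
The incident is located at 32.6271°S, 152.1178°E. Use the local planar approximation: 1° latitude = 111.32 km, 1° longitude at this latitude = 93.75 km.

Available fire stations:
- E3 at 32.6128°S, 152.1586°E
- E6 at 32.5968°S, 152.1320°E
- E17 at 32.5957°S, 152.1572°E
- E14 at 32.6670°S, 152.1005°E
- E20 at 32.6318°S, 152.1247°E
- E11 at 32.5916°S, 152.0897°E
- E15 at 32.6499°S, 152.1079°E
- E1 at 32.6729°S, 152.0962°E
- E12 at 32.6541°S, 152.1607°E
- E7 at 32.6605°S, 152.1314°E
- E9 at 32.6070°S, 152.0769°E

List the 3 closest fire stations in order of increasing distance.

Distances from 32.6271°S, 152.1178°E:
E3: √((0.0143·111.32)² + (0.0408·93.75)²) = √(2.534069 + 14.630625) = 4.1430 km
E6: √((0.0303·111.32)² + (0.0142·93.75)²) = √(11.377102 + 1.772227) = 3.6262 km
E17: √((0.0314·111.32)² + (0.0394·93.75)²) = √(12.218157 + 13.643789) = 5.0855 km
E14: √((-0.0399·111.32)² + (-0.0173·93.75)²) = √(19.728415 + 2.630479) = 4.7285 km
E20: √((-0.0047·111.32)² + (0.0069·93.75)²) = √(0.273742 + 0.418447) = 0.8320 km
E11: √((0.0355·111.32)² + (-0.0281·93.75)²) = √(15.617197 + 6.939932) = 4.7494 km
E15: √((-0.0228·111.32)² + (-0.0099·93.75)²) = √(6.441931 + 0.861416) = 2.7025 km
E1: √((-0.0458·111.32)² + (-0.0216·93.75)²) = √(25.994254 + 4.100625) = 5.4859 km
E12: √((-0.0270·111.32)² + (0.0429·93.75)²) = √(9.033872 + 16.175479) = 5.0209 km
E7: √((-0.0334·111.32)² + (0.0136·93.75)²) = √(13.824178 + 1.625625) = 3.9306 km
E9: √((0.0201·111.32)² + (-0.0409·93.75)²) = √(5.006549 + 14.702432) = 4.4395 km
Sorted: E20 (0.8320 km) < E15 (2.7025 km) < E6 (3.6262 km) < E7 (3.9306 km) < E3 (4.1430 km) < …

E20, E15, E6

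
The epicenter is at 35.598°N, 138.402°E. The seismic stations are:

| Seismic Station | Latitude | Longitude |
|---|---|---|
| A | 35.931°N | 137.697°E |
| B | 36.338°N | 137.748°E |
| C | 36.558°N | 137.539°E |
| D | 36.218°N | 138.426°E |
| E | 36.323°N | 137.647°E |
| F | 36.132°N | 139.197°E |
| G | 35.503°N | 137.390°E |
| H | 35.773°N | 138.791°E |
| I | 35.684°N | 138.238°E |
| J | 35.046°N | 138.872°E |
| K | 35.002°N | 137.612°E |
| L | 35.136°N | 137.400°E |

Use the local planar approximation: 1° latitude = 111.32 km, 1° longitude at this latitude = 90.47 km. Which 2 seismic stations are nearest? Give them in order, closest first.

Distances from 35.598°N, 138.402°E:
A: 73.771 km
B: 101.423 km
C: 132.350 km
D: 69.053 km
E: 105.732 km
F: 93.310 km
G: 92.164 km
H: 40.225 km
I: 17.658 km
J: 74.726 km
K: 97.519 km
L: 104.224 km
Sorted: I (17.658 km) < H (40.225 km) < D (69.053 km) < A (73.771 km) < …

I, H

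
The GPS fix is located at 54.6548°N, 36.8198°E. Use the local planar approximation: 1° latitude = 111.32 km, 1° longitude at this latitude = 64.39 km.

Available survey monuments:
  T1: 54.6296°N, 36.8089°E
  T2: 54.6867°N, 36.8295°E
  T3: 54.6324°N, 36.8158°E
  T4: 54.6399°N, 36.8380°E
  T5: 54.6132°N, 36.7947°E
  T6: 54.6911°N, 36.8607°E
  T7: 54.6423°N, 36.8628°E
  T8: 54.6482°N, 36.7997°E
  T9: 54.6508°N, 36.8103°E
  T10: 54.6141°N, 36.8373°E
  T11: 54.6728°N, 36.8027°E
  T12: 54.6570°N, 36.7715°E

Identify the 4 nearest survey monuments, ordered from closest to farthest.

T9, T8, T4, T11

Distances from 54.6548°N, 36.8198°E:
T1: √((-0.0252·111.32)² + (-0.0109·64.39)²) = √(7.869506 + 0.492595) = 2.8917 km
T2: √((0.0319·111.32)² + (0.0097·64.39)²) = √(12.610368 + 0.390104) = 3.6056 km
T3: √((-0.0224·111.32)² + (-0.0040·64.39)²) = √(6.217881 + 0.066337) = 2.5068 km
T4: √((-0.0149·111.32)² + (0.0182·64.39)²) = √(2.751180 + 1.373345) = 2.0309 km
T5: √((-0.0416·111.32)² + (-0.0251·64.39)²) = √(21.445346 + 2.612067) = 4.9048 km
T6: √((0.0363·111.32)² + (0.0409·64.39)²) = √(16.329002 + 6.935591) = 4.8233 km
T7: √((-0.0125·111.32)² + (0.0430·64.39)²) = √(1.936272 + 7.666087) = 3.0988 km
T8: √((-0.0066·111.32)² + (-0.0201·64.39)²) = √(0.539802 + 1.675055) = 1.4882 km
T9: √((-0.0040·111.32)² + (-0.0095·64.39)²) = √(0.198274 + 0.374183) = 0.7566 km
T10: √((-0.0407·111.32)² + (0.0175·64.39)²) = √(20.527460 + 1.269735) = 4.6687 km
T11: √((0.0180·111.32)² + (-0.0171·64.39)²) = √(4.015054 + 1.212353) = 2.2864 km
T12: √((0.0022·111.32)² + (-0.0483·64.39)²) = √(0.059978 + 9.672330) = 3.1197 km
Sorted: T9 (0.7566 km) < T8 (1.4882 km) < T4 (2.0309 km) < T11 (2.2864 km) < T3 (2.5068 km) < T1 (2.8917 km) < …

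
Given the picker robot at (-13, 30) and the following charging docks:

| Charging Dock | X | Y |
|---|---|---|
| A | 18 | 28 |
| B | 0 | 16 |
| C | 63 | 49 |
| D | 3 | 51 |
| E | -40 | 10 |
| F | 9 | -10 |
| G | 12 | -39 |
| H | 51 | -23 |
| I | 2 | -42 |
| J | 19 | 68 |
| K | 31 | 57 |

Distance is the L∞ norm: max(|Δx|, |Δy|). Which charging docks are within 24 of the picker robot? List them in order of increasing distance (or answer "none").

Distances from (-13, 30):
A: max(|31|, |-2|) = 31
B: max(|13|, |-14|) = 14
C: max(|76|, |19|) = 76
D: max(|16|, |21|) = 21
E: max(|-27|, |-20|) = 27
F: max(|22|, |-40|) = 40
G: max(|25|, |-69|) = 69
H: max(|64|, |-53|) = 64
I: max(|15|, |-72|) = 72
J: max(|32|, |38|) = 38
K: max(|44|, |27|) = 44
Threshold 24: B (14), D (21) are within range.

B, D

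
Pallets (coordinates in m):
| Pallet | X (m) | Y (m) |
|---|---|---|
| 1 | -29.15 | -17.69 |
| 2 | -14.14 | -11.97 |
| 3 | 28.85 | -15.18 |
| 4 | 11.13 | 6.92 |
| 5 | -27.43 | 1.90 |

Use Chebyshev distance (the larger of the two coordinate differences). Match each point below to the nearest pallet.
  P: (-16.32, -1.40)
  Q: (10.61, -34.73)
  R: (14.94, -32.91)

P at (-16.32, -1.40):
  1: max(|-12.83|, |-16.29|) = 16.29 m
  2: max(|2.18|, |-10.57|) = 10.57 m
  3: max(|45.17|, |-13.78|) = 45.17 m
  4: max(|27.45|, |8.32|) = 27.45 m
  5: max(|-11.11|, |3.30|) = 11.11 m
  → nearest: 2 (10.57 m)
Q at (10.61, -34.73):
  1: max(|-39.76|, |17.04|) = 39.76 m
  2: max(|-24.75|, |22.76|) = 24.75 m
  3: max(|18.24|, |19.55|) = 19.55 m
  4: max(|0.52|, |41.65|) = 41.65 m
  5: max(|-38.04|, |36.63|) = 38.04 m
  → nearest: 3 (19.55 m)
R at (14.94, -32.91):
  1: max(|-44.09|, |15.22|) = 44.09 m
  2: max(|-29.08|, |20.94|) = 29.08 m
  3: max(|13.91|, |17.73|) = 17.73 m
  4: max(|-3.81|, |39.83|) = 39.83 m
  5: max(|-42.37|, |34.81|) = 42.37 m
  → nearest: 3 (17.73 m)

P→2; Q→3; R→3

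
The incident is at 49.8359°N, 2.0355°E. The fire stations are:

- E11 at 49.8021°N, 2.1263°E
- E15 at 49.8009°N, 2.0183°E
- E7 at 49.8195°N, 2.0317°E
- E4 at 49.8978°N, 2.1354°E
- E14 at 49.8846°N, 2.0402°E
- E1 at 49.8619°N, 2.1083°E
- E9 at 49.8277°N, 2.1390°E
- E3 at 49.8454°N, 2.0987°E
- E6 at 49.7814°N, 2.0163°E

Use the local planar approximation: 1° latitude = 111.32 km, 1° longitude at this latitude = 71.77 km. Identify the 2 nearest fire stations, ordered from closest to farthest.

Distances from 49.8359°N, 2.0355°E:
E11: √((-0.0338·111.32)² + (0.0908·71.77)²) = √(14.157279 + 42.467587) = 7.5249 km
E15: √((-0.0350·111.32)² + (-0.0172·71.77)²) = √(15.180374 + 1.523852) = 4.0871 km
E7: √((-0.0164·111.32)² + (-0.0038·71.77)²) = √(3.332991 + 0.074379) = 1.8459 km
E4: √((0.0619·111.32)² + (0.0999·71.77)²) = √(47.481857 + 51.406362) = 9.9443 km
E14: √((0.0487·111.32)² + (0.0047·71.77)²) = √(29.390320 + 0.113784) = 5.4318 km
E1: √((0.0260·111.32)² + (0.0728·71.77)²) = √(8.377088 + 27.299120) = 5.9730 km
E9: √((-0.0082·111.32)² + (0.1035·71.77)²) = √(0.833248 + 55.178081) = 7.4841 km
E3: √((0.0095·111.32)² + (0.0632·71.77)²) = √(1.118391 + 20.574062) = 4.6575 km
E6: √((-0.0545·111.32)² + (-0.0192·71.77)²) = √(36.807761 + 1.898840) = 6.2215 km
Sorted: E7 (1.8459 km) < E15 (4.0871 km) < E3 (4.6575 km) < E14 (5.4318 km) < …

E7, E15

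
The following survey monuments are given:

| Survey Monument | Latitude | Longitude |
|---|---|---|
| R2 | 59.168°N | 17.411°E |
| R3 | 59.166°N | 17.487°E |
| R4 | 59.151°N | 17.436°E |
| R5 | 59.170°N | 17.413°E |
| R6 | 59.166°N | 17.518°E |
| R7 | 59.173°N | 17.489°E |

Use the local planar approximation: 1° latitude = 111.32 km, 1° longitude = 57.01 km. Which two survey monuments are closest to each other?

R2 and R5

Pairwise distances:
R2–R3: 4.338 km
R2–R4: 2.369 km
R2–R5: 0.250 km
R2–R6: 6.104 km
R2–R7: 4.481 km
R3–R4: 3.353 km
R3–R5: 4.242 km
R3–R6: 1.767 km
R3–R7: 0.788 km
R4–R5: 2.489 km
R4–R6: 4.964 km
R4–R7: 3.889 km
R5–R6: 6.003 km
R5–R7: 4.346 km
R6–R7: 1.828 km
Closest pair: R2–R5 at 0.250 km.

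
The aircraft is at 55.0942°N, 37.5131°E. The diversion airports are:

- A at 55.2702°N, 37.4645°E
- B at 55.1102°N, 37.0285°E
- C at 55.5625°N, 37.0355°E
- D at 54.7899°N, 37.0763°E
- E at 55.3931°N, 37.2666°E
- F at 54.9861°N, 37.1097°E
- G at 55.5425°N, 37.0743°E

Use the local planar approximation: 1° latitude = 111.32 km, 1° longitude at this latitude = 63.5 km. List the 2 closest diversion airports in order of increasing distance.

A, F

Distances from 55.0942°N, 37.5131°E:
A: √((0.1760·111.32)² + (-0.0486·63.5)²) = √(383.859003 + 9.524013) = 19.8339 km
B: √((0.0160·111.32)² + (-0.4846·63.5)²) = √(3.172388 + 946.922138) = 30.8236 km
C: √((0.4683·111.32)² + (-0.4776·63.5)²) = √(2717.657426 + 919.763322) = 60.3110 km
D: √((-0.3043·111.32)² + (-0.4368·63.5)²) = √(1147.493674 + 769.330074) = 43.7815 km
E: √((0.2989·111.32)² + (-0.2465·63.5)²) = √(1107.128997 + 245.008583) = 36.7714 km
F: √((-0.1081·111.32)² + (-0.4034·63.5)²) = √(144.809743 + 656.174333) = 28.3017 km
G: √((0.4483·111.32)² + (-0.4388·63.5)²) = √(2490.484671 + 776.391350) = 57.1566 km
Sorted: A (19.8339 km) < F (28.3017 km) < B (30.8236 km) < E (36.7714 km) < …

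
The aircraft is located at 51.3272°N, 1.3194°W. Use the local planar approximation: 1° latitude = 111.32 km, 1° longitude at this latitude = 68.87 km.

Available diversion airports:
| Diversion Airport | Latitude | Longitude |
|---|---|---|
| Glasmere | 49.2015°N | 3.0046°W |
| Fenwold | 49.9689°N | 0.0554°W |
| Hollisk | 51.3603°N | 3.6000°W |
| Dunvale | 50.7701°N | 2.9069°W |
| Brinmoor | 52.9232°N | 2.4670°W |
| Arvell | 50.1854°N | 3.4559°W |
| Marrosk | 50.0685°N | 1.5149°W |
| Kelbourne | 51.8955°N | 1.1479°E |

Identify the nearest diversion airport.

Dunvale

Distances from 51.3272°N, 1.3194°W:
Glasmere: √((-2.1257·111.32)² + (-1.6852·68.87)²) = √(55995.140721 + 13469.859535) = 263.5621 km
Fenwold: √((-1.3583·111.32)² + (1.2640·68.87)²) = √(22863.241130 + 7577.994991) = 174.4742 km
Hollisk: √((0.0331·111.32)² + (-2.2806·68.87)²) = √(13.576955 + 24669.389723) = 157.1081 km
Dunvale: √((-0.5571·111.32)² + (-1.5875·68.87)²) = √(3846.030396 + 11953.294894) = 125.6954 km
Brinmoor: √((1.5960·111.32)² + (-1.1476·68.87)²) = √(31565.463396 + 6246.564736) = 194.4532 km
Arvell: √((-1.1418·111.32)² + (-2.1365·68.87)²) = √(16155.725766 + 21650.401782) = 194.4380 km
Marrosk: √((-1.2587·111.32)² + (-0.1955·68.87)²) = √(19633.189558 + 181.281585) = 140.7639 km
Kelbourne: √((0.5683·111.32)² + (2.4673·68.87)²) = √(4002.226907 + 28873.809277) = 181.3175 km
Minimum: Dunvale at 125.6954 km.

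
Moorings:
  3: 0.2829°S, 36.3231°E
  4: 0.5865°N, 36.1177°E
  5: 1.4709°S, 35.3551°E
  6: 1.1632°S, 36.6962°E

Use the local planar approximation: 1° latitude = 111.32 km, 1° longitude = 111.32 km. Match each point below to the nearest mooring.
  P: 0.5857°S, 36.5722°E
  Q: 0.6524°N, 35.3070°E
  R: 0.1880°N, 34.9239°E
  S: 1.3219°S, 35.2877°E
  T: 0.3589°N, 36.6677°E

P at 0.5857°S, 36.5722°E:
  3: √((0.3028·111.32)² + (-0.2491·111.32)²) = √(1136.208770 + 768.942474) = 43.6480 km
  4: √((1.1722·111.32)² + (-0.4545·111.32)²) = √(17027.458458 + 2559.847954) = 139.9547 km
  5: √((-0.8852·111.32)² + (-1.2171·111.32)²) = √(9710.223045 + 18356.882166) = 167.5324 km
  6: √((-0.5775·111.32)² + (0.1240·111.32)²) = √(4132.856941 + 190.541582) = 65.7526 km
  → nearest: 3 (43.6480 km)
Q at 0.6524°N, 35.3070°E:
  3: √((-0.9353·111.32)² + (1.0161·111.32)²) = √(10840.473797 + 12794.381553) = 153.7363 km
  4: √((-0.0659·111.32)² + (0.8107·111.32)²) = √(53.816720 + 8144.543390) = 90.5448 km
  5: √((-2.1233·111.32)² + (0.0481·111.32)²) = √(55868.770609 + 28.670585) = 236.4264 km
  6: √((-1.8156·111.32)² + (1.3892·111.32)²) = √(40849.499845 + 23915.306137) = 254.4893 km
  → nearest: 4 (90.5448 km)
R at 0.1880°N, 34.9239°E:
  3: √((-0.4709·111.32)² + (1.3992·111.32)²) = √(2747.918046 + 24260.848636) = 164.3434 km
  4: √((0.3985·111.32)² + (1.1938·111.32)²) = √(1967.900095 + 17660.766331) = 140.1023 km
  5: √((-1.6589·111.32)² + (0.4312·111.32)²) = √(34102.546488 + 2304.113665) = 190.8053 km
  6: √((-1.3512·111.32)² + (1.7723·111.32)²) = √(22624.847910 + 38924.305303) = 248.0910 km
  → nearest: 4 (140.1023 km)
S at 1.3219°S, 35.2877°E:
  3: √((1.0390·111.32)² + (1.0354·111.32)²) = √(13377.577956 + 13285.035419) = 163.2869 km
  4: √((1.9084·111.32)² + (0.8300·111.32)²) = √(45132.065639 + 8536.946899) = 231.6657 km
  5: √((-0.1490·111.32)² + (0.0674·111.32)²) = √(275.117953 + 56.294529) = 18.2047 km
  6: √((0.1587·111.32)² + (1.4085·111.32)²) = √(312.104657 + 24584.427425) = 157.7863 km
  → nearest: 5 (18.2047 km)
T at 0.3589°N, 36.6677°E:
  3: √((-0.6418·111.32)² + (-0.3446·111.32)²) = √(5104.413174 + 1471.556501) = 81.0924 km
  4: √((0.2276·111.32)² + (-0.5500·111.32)²) = √(641.934786 + 3748.623076) = 66.2613 km
  5: √((-1.8298·111.32)² + (-1.3126·111.32)²) = √(41490.975131 + 21350.654618) = 250.6823 km
  6: √((-1.5221·111.32)² + (0.0285·111.32)²) = √(28709.971887 + 10.065518) = 169.4699 km
  → nearest: 4 (66.2613 km)

P→3; Q→4; R→4; S→5; T→4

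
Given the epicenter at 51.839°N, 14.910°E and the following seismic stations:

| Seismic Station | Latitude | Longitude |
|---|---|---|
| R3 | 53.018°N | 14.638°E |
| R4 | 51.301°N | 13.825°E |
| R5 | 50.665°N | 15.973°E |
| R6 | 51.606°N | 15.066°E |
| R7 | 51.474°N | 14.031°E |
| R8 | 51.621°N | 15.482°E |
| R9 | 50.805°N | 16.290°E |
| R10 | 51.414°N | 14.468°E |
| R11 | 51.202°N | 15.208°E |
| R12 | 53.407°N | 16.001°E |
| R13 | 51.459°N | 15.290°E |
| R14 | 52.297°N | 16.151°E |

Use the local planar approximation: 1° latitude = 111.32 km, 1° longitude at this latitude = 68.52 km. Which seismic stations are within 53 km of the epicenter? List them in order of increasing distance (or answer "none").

R6, R8, R13

Distances from 51.839°N, 14.910°E:
R3: 132.563 km
R4: 95.467 km
R5: 149.616 km
R6: 28.054 km
R7: 72.653 km
R8: 46.098 km
R9: 148.964 km
R10: 56.174 km
R11: 73.792 km
R12: 189.884 km
R13: 49.673 km
R14: 99.147 km
Threshold 53 km: R6 (28.054 km), R8 (46.098 km), R13 (49.673 km) are within range.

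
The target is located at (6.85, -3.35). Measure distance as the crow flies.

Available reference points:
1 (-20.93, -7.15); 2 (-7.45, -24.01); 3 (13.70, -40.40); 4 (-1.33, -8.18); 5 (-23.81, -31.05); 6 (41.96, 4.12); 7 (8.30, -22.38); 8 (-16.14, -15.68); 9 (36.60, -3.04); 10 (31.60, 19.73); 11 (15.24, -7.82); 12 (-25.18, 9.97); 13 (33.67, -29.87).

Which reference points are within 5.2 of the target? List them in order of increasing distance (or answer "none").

none

Distances from (6.85, -3.35):
1: 28.04
2: 25.13
3: 37.68
4: 9.50
5: 41.32
6: 35.90
7: 19.09
8: 26.09
9: 29.75
10: 33.84
11: 9.51
12: 34.69
13: 37.72
Threshold 5.2: none within range.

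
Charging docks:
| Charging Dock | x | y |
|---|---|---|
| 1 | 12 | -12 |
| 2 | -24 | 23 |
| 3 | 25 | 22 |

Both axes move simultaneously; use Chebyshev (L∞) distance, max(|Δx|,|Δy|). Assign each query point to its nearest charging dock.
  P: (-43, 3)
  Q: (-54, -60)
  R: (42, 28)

P at (-43, 3):
  1: max(|55|, |-15|) = 55
  2: max(|19|, |20|) = 20
  3: max(|68|, |19|) = 68
  → nearest: 2 (20)
Q at (-54, -60):
  1: max(|66|, |48|) = 66
  2: max(|30|, |83|) = 83
  3: max(|79|, |82|) = 82
  → nearest: 1 (66)
R at (42, 28):
  1: max(|-30|, |-40|) = 40
  2: max(|-66|, |-5|) = 66
  3: max(|-17|, |-6|) = 17
  → nearest: 3 (17)

P→2; Q→1; R→3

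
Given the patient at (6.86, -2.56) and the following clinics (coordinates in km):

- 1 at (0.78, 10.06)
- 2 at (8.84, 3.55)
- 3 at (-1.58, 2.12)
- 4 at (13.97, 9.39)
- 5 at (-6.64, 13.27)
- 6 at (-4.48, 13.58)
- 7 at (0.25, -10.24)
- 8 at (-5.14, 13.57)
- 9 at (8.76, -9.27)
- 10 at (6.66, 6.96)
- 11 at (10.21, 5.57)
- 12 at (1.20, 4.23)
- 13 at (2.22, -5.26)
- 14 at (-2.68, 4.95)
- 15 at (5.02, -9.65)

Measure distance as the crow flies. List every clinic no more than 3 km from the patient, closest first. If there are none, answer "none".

none

Distances from (6.86, -2.56):
1: √((-6.08)² + (12.62)²) = √(36.9664 + 159.2644) = 14.01 km
2: √((1.98)² + (6.11)²) = √(3.9204 + 37.3321) = 6.42 km
3: √((-8.44)² + (4.68)²) = √(71.2336 + 21.9024) = 9.65 km
4: √((7.11)² + (11.95)²) = √(50.5521 + 142.8025) = 13.91 km
5: √((-13.50)² + (15.83)²) = √(182.2500 + 250.5889) = 20.80 km
6: √((-11.34)² + (16.14)²) = √(128.5956 + 260.4996) = 19.73 km
7: √((-6.61)² + (-7.68)²) = √(43.6921 + 58.9824) = 10.13 km
8: √((-12.00)² + (16.13)²) = √(144.0000 + 260.1769) = 20.10 km
9: √((1.90)² + (-6.71)²) = √(3.6100 + 45.0241) = 6.97 km
10: √((-0.20)² + (9.52)²) = √(0.0400 + 90.6304) = 9.52 km
11: √((3.35)² + (8.13)²) = √(11.2225 + 66.0969) = 8.79 km
12: √((-5.66)² + (6.79)²) = √(32.0356 + 46.1041) = 8.84 km
13: √((-4.64)² + (-2.70)²) = √(21.5296 + 7.2900) = 5.37 km
14: √((-9.54)² + (7.51)²) = √(91.0116 + 56.4001) = 12.14 km
15: √((-1.84)² + (-7.09)²) = √(3.3856 + 50.2681) = 7.32 km
Threshold 3 km: none within range.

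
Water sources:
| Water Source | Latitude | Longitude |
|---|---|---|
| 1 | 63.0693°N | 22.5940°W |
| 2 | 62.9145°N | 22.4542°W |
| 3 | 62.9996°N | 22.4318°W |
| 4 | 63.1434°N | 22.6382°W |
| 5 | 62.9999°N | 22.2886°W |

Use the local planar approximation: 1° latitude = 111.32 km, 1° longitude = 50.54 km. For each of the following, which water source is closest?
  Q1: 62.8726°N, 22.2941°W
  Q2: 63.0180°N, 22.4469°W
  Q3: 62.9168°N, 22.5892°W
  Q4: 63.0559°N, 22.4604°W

Q1 at 62.8726°N, 22.2941°W:
  1: √((0.1967·111.32)² + (-0.2999·50.54)²) = √(479.463018 + 229.733012) = 26.6307 km
  2: √((0.0419·111.32)² + (-0.1601·50.54)²) = √(21.755769 + 65.471628) = 9.3396 km
  3: √((0.1270·111.32)² + (-0.1377·50.54)²) = √(199.872865 + 48.432664) = 15.7577 km
  4: √((0.2708·111.32)² + (-0.3441·50.54)²) = √(908.748517 + 302.440412) = 34.8021 km
  5: √((0.1273·111.32)² + (0.0055·50.54)²) = √(200.818261 + 0.077267) = 14.1738 km
  → nearest: 2 (9.3396 km)
Q2 at 63.0180°N, 22.4469°W:
  1: √((0.0513·111.32)² + (-0.1471·50.54)²) = √(32.612277 + 55.270809) = 9.3746 km
  2: √((-0.1035·111.32)² + (-0.0073·50.54)²) = √(132.747727 + 0.136118) = 11.5275 km
  3: √((-0.0184·111.32)² + (0.0151·50.54)²) = √(4.195484 + 0.582404) = 2.1858 km
  4: √((0.1254·111.32)² + (-0.1913·50.54)²) = √(194.868422 + 93.476064) = 16.9807 km
  5: √((-0.0181·111.32)² + (0.1583·50.54)²) = √(4.059790 + 64.007712) = 8.2503 km
  → nearest: 3 (2.1858 km)
Q3 at 62.9168°N, 22.5892°W:
  1: √((0.1525·111.32)² + (-0.0048·50.54)²) = √(288.194762 + 0.058851) = 16.9780 km
  2: √((-0.0023·111.32)² + (0.1350·50.54)²) = √(0.065554 + 46.551964) = 6.8277 km
  3: √((0.0828·111.32)² + (0.1574·50.54)²) = √(84.958546 + 63.281961) = 12.1754 km
  4: √((0.2266·111.32)² + (-0.0490·50.54)²) = √(636.306275 + 6.132854) = 25.3464 km
  5: √((0.0831·111.32)² + (0.3006·50.54)²) = √(85.575302 + 230.806709) = 17.7871 km
  → nearest: 2 (6.8277 km)
Q4 at 63.0559°N, 22.4604°W:
  1: √((0.0134·111.32)² + (-0.1336·50.54)²) = √(2.225133 + 45.591449) = 6.9150 km
  2: √((-0.1414·111.32)² + (0.0062·50.54)²) = √(247.767999 + 0.098187) = 15.7438 km
  3: √((-0.0563·111.32)² + (0.0286·50.54)²) = √(39.279250 + 2.089308) = 6.4318 km
  4: √((0.0875·111.32)² + (-0.1778·50.54)²) = √(94.877340 + 80.748412) = 13.2524 km
  5: √((-0.0560·111.32)² + (0.1718·50.54)²) = √(38.861759 + 75.390530) = 10.6889 km
  → nearest: 3 (6.4318 km)

Q1→2; Q2→3; Q3→2; Q4→3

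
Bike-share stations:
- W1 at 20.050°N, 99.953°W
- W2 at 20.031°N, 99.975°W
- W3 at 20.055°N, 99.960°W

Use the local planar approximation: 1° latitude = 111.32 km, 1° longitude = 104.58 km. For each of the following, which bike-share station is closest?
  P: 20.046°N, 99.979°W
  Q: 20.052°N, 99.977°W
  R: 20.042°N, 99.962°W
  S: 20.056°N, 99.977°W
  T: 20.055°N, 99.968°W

P at 20.046°N, 99.979°W:
  W1: √((0.004·111.32)² + (0.026·104.58)²) = √(0.19827 + 7.39340) = 2.755 km
  W2: √((-0.015·111.32)² + (0.004·104.58)²) = √(2.78823 + 0.17499) = 1.721 km
  W3: √((0.009·111.32)² + (0.019·104.58)²) = √(1.00376 + 3.94825) = 2.225 km
  → nearest: W2 (1.721 km)
Q at 20.052°N, 99.977°W:
  W1: √((-0.002·111.32)² + (0.024·104.58)²) = √(0.04957 + 6.29970) = 2.520 km
  W2: √((-0.021·111.32)² + (0.002·104.58)²) = √(5.46493 + 0.04375) = 2.347 km
  W3: √((0.003·111.32)² + (0.017·104.58)²) = √(0.11153 + 3.16079) = 1.809 km
  → nearest: W3 (1.809 km)
R at 20.042°N, 99.962°W:
  W1: √((0.008·111.32)² + (0.009·104.58)²) = √(0.79310 + 0.88590) = 1.296 km
  W2: √((-0.011·111.32)² + (-0.013·104.58)²) = √(1.49945 + 1.84835) = 1.830 km
  W3: √((0.013·111.32)² + (0.002·104.58)²) = √(2.09427 + 0.04375) = 1.462 km
  → nearest: W1 (1.296 km)
S at 20.056°N, 99.977°W:
  W1: √((-0.006·111.32)² + (0.024·104.58)²) = √(0.44612 + 6.29970) = 2.597 km
  W2: √((-0.025·111.32)² + (0.002·104.58)²) = √(7.74509 + 0.04375) = 2.791 km
  W3: √((-0.001·111.32)² + (0.017·104.58)²) = √(0.01239 + 3.16079) = 1.781 km
  → nearest: W3 (1.781 km)
T at 20.055°N, 99.968°W:
  W1: √((-0.005·111.32)² + (0.015·104.58)²) = √(0.30980 + 2.46082) = 1.665 km
  W2: √((-0.024·111.32)² + (-0.007·104.58)²) = √(7.13787 + 0.53591) = 2.770 km
  W3: √((0.000·111.32)² + (0.008·104.58)²) = √(0.00000 + 0.69997) = 0.837 km
  → nearest: W3 (0.837 km)

P→W2; Q→W3; R→W1; S→W3; T→W3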